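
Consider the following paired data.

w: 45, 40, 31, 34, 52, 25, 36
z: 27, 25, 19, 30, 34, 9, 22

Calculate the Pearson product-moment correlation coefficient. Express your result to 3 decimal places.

n = 7, Σw = 263, Σz = 166, Σw² = 10367, Σz² = 4336, Σwz = 6609
nΣwz − ΣwΣz = 46263 − 43658 = 2605
nΣw² − (Σw)² = 72569 − 69169 = 3400; nΣz² − (Σz)² = 30352 − 27556 = 2796
r = 2605 / √(3400 × 2796) = 2605 / 3083.2450 ≈ 0.845

0.845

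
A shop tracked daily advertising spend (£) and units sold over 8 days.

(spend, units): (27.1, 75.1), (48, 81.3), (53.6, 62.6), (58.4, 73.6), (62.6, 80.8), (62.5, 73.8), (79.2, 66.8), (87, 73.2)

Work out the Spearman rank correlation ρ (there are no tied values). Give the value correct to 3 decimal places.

Rank spend: 1, 2, 3, 4, 6, 5, 7, 8
Rank units: 6, 8, 1, 4, 7, 5, 2, 3
d = rank(spend) − rank(units): -5, -6, 2, 0, -1, 0, 5, 5; Σd² = 116
ρ = 1 − 6Σd² / [n(n²−1)] = 1 − 6×116 / (8×63) = 1 − 696/504 ≈ -0.381

-0.381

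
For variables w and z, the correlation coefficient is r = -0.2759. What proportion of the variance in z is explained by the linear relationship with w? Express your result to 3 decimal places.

0.076

r² = (-0.2759)² = 0.076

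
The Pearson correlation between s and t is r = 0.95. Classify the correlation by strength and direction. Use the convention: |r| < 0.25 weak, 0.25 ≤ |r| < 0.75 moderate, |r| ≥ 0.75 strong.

strong positive

r = 0.95 > 0 so the relationship is positive.
|r| = 0.95, which falls in the strong range.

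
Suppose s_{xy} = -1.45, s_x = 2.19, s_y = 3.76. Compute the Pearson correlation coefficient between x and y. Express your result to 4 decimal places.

-0.1761

r = Cov(x,y) / (s_x · s_y) = -1.45 / (2.19 × 3.76)
  = -1.45 / 8.2344 ≈ -0.1761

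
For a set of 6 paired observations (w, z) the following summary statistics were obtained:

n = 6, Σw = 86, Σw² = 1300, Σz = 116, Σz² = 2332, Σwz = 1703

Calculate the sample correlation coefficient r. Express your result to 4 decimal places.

r = (nΣwz − ΣwΣz) / √[(nΣw² − (Σw)²)(nΣz² − (Σz)²)]
Numerator: 6×1703 − 86×116 = 242
Denominator: √[(7800 − 7396)(13992 − 13456)] = √[404 × 536] = 465.3429
r = 242 / 465.3429 ≈ 0.5200

0.5200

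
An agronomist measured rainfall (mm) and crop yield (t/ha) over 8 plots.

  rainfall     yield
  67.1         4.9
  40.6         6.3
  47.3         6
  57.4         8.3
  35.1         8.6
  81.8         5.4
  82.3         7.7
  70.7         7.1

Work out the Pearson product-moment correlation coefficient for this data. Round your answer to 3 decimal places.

-0.288

n = 8, Σx = 482.3, Σy = 54.3, Σx² = 31377.85, Σy² = 381.41, Σxy = 3224.05
nΣxy − ΣxΣy = 25792.4 − 26188.89 = -396.49
nΣx² − (Σx)² = 251022.8 − 232613.29 = 18409.51; nΣy² − (Σy)² = 3051.28 − 2948.49 = 102.79
r = -396.49 / √(18409.51 × 102.79) = -396.49 / 1375.6139 ≈ -0.288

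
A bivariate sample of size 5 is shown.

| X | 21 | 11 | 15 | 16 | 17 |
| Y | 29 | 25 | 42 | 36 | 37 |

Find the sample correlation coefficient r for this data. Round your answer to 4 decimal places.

0.1539

n = 5, ΣX = 80, ΣY = 169, ΣX² = 1332, ΣY² = 5895, ΣXY = 2719
nΣXY − ΣXΣY = 13595 − 13520 = 75
nΣX² − (ΣX)² = 6660 − 6400 = 260; nΣY² − (ΣY)² = 29475 − 28561 = 914
r = 75 / √(260 × 914) = 75 / 487.4833 ≈ 0.1539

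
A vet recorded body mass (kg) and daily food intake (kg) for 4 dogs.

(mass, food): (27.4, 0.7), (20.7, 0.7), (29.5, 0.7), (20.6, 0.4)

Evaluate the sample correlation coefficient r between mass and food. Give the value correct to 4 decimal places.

0.5744

n = 4, Σx = 98.2, Σy = 2.5, Σx² = 2473.86, Σy² = 1.63, Σxy = 62.56
nΣxy − ΣxΣy = 250.24 − 245.5 = 4.74
nΣx² − (Σx)² = 9895.44 − 9643.24 = 252.2; nΣy² − (Σy)² = 6.52 − 6.25 = 0.27
r = 4.74 / √(252.2 × 0.27) = 4.74 / 8.2519 ≈ 0.5744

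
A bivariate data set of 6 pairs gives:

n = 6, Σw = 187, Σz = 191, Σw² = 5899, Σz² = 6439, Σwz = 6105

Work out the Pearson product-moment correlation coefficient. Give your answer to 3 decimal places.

r = (nΣwz − ΣwΣz) / √[(nΣw² − (Σw)²)(nΣz² − (Σz)²)]
Numerator: 6×6105 − 187×191 = 913
Denominator: √[(35394 − 34969)(38634 − 36481)] = √[425 × 2153] = 956.5694
r = 913 / 956.5694 ≈ 0.954

0.954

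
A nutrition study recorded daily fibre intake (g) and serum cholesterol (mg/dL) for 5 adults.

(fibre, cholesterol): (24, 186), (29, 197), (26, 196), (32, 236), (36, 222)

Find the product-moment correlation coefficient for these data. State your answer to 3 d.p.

0.829

n = 5, Σx = 147, Σy = 1037, Σx² = 4413, Σy² = 216801, Σxy = 30817
nΣxy − ΣxΣy = 154085 − 152439 = 1646
nΣx² − (Σx)² = 22065 − 21609 = 456; nΣy² − (Σy)² = 1084005 − 1075369 = 8636
r = 1646 / √(456 × 8636) = 1646 / 1984.4435 ≈ 0.829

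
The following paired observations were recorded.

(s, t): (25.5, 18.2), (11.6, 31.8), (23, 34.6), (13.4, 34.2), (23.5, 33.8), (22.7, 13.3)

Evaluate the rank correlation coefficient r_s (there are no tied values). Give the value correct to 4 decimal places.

-0.0857

Rank s: 6, 1, 4, 2, 5, 3
Rank t: 2, 3, 6, 5, 4, 1
d = rank(s) − rank(t): 4, -2, -2, -3, 1, 2; Σd² = 38
ρ = 1 − 6Σd² / [n(n²−1)] = 1 − 6×38 / (6×35) = 1 − 228/210 ≈ -0.0857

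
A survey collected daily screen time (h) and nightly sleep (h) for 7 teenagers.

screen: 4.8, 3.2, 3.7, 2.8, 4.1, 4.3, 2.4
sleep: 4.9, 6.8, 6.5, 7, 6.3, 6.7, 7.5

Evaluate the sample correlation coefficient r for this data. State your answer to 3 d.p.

n = 7, Σx = 25.3, Σy = 45.7, Σx² = 95.87, Σy² = 302.33, Σxy = 161.57
nΣxy − ΣxΣy = 1130.99 − 1156.21 = -25.22
nΣx² − (Σx)² = 671.09 − 640.09 = 31; nΣy² − (Σy)² = 2116.31 − 2088.49 = 27.82
r = -25.22 / √(31 × 27.82) = -25.22 / 29.3670 ≈ -0.859

-0.859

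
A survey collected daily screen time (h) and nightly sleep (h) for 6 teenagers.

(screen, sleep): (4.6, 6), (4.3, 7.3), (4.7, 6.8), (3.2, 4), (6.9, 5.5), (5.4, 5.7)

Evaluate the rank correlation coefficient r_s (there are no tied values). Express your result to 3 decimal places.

-0.086

Rank screen: 3, 2, 4, 1, 6, 5
Rank sleep: 4, 6, 5, 1, 2, 3
d = rank(screen) − rank(sleep): -1, -4, -1, 0, 4, 2; Σd² = 38
ρ = 1 − 6Σd² / [n(n²−1)] = 1 − 6×38 / (6×35) = 1 − 228/210 ≈ -0.086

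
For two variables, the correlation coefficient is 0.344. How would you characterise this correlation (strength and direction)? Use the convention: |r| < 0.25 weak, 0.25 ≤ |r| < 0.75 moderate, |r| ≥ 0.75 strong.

r = 0.344 > 0 so the relationship is positive.
|r| = 0.344, which falls in the moderate range.

moderate positive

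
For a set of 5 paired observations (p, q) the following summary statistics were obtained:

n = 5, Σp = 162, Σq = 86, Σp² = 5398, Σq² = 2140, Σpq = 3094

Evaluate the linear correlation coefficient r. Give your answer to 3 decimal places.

r = (nΣpq − ΣpΣq) / √[(nΣp² − (Σp)²)(nΣq² − (Σq)²)]
Numerator: 5×3094 − 162×86 = 1538
Denominator: √[(26990 − 26244)(10700 − 7396)] = √[746 × 3304] = 1569.9631
r = 1538 / 1569.9631 ≈ 0.980

0.980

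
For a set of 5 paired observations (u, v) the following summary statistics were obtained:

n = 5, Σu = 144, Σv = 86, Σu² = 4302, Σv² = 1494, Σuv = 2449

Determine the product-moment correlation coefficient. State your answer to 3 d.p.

r = (nΣuv − ΣuΣv) / √[(nΣu² − (Σu)²)(nΣv² − (Σv)²)]
Numerator: 5×2449 − 144×86 = -139
Denominator: √[(21510 − 20736)(7470 − 7396)] = √[774 × 74] = 239.3240
r = -139 / 239.3240 ≈ -0.581

-0.581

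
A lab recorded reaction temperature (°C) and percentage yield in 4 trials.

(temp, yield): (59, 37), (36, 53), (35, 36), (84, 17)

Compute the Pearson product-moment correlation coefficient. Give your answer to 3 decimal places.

n = 4, Σx = 214, Σy = 143, Σx² = 13058, Σy² = 5763, Σxy = 6779
nΣxy − ΣxΣy = 27116 − 30602 = -3486
nΣx² − (Σx)² = 52232 − 45796 = 6436; nΣy² − (Σy)² = 23052 − 20449 = 2603
r = -3486 / √(6436 × 2603) = -3486 / 4093.0316 ≈ -0.852

-0.852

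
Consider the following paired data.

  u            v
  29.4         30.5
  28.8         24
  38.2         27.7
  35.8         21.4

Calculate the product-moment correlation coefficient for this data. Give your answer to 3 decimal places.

n = 4, Σu = 132.2, Σv = 103.6, Σu² = 4434.68, Σv² = 2731.5, Σuv = 3412.16
nΣuv − ΣuΣv = 13648.64 − 13695.92 = -47.28
nΣu² − (Σu)² = 17738.72 − 17476.84 = 261.88; nΣv² − (Σv)² = 10926 − 10732.96 = 193.04
r = -47.28 / √(261.88 × 193.04) = -47.28 / 224.8406 ≈ -0.210

-0.210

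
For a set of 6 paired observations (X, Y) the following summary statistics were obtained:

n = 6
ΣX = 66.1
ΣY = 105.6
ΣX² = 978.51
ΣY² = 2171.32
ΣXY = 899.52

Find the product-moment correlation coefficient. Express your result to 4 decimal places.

r = (nΣXY − ΣXΣY) / √[(nΣX² − (ΣX)²)(nΣY² − (ΣY)²)]
Numerator: 6×899.52 − 66.1×105.6 = -1583.04
Denominator: √[(5871.06 − 4369.21)(13027.92 − 11151.36)] = √[1501.85 × 1876.56] = 1678.7828
r = -1583.04 / 1678.7828 ≈ -0.9430

-0.9430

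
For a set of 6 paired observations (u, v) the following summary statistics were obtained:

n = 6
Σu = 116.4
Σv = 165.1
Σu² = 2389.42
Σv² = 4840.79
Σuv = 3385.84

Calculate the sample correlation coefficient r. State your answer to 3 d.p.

r = (nΣuv − ΣuΣv) / √[(nΣu² − (Σu)²)(nΣv² − (Σv)²)]
Numerator: 6×3385.84 − 116.4×165.1 = 1097.4
Denominator: √[(14336.52 − 13548.96)(29044.74 − 27258.01)] = √[787.56 × 1786.73] = 1186.2365
r = 1097.4 / 1186.2365 ≈ 0.925

0.925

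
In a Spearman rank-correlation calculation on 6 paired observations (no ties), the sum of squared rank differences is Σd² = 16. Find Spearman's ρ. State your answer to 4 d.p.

ρ = 1 − 6Σd² / [n(n²−1)] = 1 − 6×16 / (6×35)
  = 1 − 96/210 = 1 − 0.45714 ≈ 0.5429

0.5429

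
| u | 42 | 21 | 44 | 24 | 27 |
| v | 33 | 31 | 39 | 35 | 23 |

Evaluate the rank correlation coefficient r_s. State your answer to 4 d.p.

Rank u: 4, 1, 5, 2, 3
Rank v: 3, 2, 5, 4, 1
d = rank(u) − rank(v): 1, -1, 0, -2, 2; Σd² = 10
ρ = 1 − 6Σd² / [n(n²−1)] = 1 − 6×10 / (5×24) = 1 − 60/120 ≈ 0.5000

0.5000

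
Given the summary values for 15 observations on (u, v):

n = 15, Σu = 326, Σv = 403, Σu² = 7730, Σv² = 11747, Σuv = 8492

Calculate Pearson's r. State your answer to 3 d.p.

-0.346

r = (nΣuv − ΣuΣv) / √[(nΣu² − (Σu)²)(nΣv² − (Σv)²)]
Numerator: 15×8492 − 326×403 = -3998
Denominator: √[(115950 − 106276)(176205 − 162409)] = √[9674 × 13796] = 11552.5973
r = -3998 / 11552.5973 ≈ -0.346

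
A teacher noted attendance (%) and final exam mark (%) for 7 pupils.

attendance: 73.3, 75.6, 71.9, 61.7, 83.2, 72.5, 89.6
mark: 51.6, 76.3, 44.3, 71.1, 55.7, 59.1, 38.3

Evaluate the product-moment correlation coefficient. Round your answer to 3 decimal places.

-0.570

n = 7, Σx = 527.8, Σy = 396.4, Σx² = 40271.4, Σy² = 23564.14, Σxy = 29473.27
nΣxy − ΣxΣy = 206312.89 − 209219.92 = -2907.03
nΣx² − (Σx)² = 281899.8 − 278572.84 = 3326.96; nΣy² − (Σy)² = 164948.98 − 157132.96 = 7816.02
r = -2907.03 / √(3326.96 × 7816.02) = -2907.03 / 5099.3711 ≈ -0.570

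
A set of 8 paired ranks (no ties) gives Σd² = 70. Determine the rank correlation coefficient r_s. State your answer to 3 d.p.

ρ = 1 − 6Σd² / [n(n²−1)] = 1 − 6×70 / (8×63)
  = 1 − 420/504 = 1 − 0.8333 ≈ 0.167

0.167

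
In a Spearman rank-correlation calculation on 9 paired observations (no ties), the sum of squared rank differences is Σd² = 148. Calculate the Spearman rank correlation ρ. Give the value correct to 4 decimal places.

-0.2333

ρ = 1 − 6Σd² / [n(n²−1)] = 1 − 6×148 / (9×80)
  = 1 − 888/720 = 1 − 1.23333 ≈ -0.2333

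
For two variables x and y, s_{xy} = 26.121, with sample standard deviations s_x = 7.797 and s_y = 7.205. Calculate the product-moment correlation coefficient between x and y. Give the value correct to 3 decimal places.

0.465

r = Cov(x,y) / (s_x · s_y) = 26.121 / (7.797 × 7.205)
  = 26.121 / 56.1774 ≈ 0.465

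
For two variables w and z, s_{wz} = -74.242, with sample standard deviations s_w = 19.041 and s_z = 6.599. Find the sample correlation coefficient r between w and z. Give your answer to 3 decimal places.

-0.591

r = Cov(w,z) / (s_w · s_z) = -74.242 / (19.041 × 6.599)
  = -74.242 / 125.6516 ≈ -0.591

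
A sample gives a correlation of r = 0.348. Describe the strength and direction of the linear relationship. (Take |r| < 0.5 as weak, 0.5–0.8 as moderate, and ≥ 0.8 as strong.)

r = 0.348 > 0 so the relationship is positive.
|r| = 0.348, which falls in the weak range.

weak positive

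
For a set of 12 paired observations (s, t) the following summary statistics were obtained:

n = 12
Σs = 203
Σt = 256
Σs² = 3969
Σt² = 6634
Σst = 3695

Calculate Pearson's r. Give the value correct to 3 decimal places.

-0.803

r = (nΣst − ΣsΣt) / √[(nΣs² − (Σs)²)(nΣt² − (Σt)²)]
Numerator: 12×3695 − 203×256 = -7628
Denominator: √[(47628 − 41209)(79608 − 65536)] = √[6419 × 14072] = 9504.1132
r = -7628 / 9504.1132 ≈ -0.803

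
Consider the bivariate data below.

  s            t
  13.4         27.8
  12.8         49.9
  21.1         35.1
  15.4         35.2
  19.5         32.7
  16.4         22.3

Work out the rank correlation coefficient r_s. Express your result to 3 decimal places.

-0.314

Rank s: 2, 1, 6, 3, 5, 4
Rank t: 2, 6, 4, 5, 3, 1
d = rank(s) − rank(t): 0, -5, 2, -2, 2, 3; Σd² = 46
ρ = 1 − 6Σd² / [n(n²−1)] = 1 − 6×46 / (6×35) = 1 − 276/210 ≈ -0.314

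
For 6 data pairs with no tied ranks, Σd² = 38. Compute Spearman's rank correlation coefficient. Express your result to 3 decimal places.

-0.086

ρ = 1 − 6Σd² / [n(n²−1)] = 1 − 6×38 / (6×35)
  = 1 − 228/210 = 1 − 1.0857 ≈ -0.086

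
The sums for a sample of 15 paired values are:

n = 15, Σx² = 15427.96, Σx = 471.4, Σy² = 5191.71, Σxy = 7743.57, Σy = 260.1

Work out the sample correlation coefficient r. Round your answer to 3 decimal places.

r = (nΣxy − ΣxΣy) / √[(nΣx² − (Σx)²)(nΣy² − (Σy)²)]
Numerator: 15×7743.57 − 471.4×260.1 = -6457.59
Denominator: √[(231419.4 − 222217.96)(77875.65 − 67652.01)] = √[9201.44 × 10223.64] = 9699.0829
r = -6457.59 / 9699.0829 ≈ -0.666

-0.666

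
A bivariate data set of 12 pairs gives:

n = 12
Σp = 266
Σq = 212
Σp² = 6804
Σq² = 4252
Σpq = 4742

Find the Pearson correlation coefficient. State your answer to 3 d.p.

r = (nΣpq − ΣpΣq) / √[(nΣp² − (Σp)²)(nΣq² − (Σq)²)]
Numerator: 12×4742 − 266×212 = 512
Denominator: √[(81648 − 70756)(51024 − 44944)] = √[10892 × 6080] = 8137.7737
r = 512 / 8137.7737 ≈ 0.063

0.063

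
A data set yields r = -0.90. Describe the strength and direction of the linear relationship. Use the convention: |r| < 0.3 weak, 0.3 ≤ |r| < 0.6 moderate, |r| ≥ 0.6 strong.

strong negative

r = -0.90 < 0 so the relationship is negative.
|r| = 0.90, which falls in the strong range.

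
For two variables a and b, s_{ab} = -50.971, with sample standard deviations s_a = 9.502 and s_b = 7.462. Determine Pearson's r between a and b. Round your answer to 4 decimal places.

r = Cov(a,b) / (s_a · s_b) = -50.971 / (9.502 × 7.462)
  = -50.971 / 70.9039 ≈ -0.7189

-0.7189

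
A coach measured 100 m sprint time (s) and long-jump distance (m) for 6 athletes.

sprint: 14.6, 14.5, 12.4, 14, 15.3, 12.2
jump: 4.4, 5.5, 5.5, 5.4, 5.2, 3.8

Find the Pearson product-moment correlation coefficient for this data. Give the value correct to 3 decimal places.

0.332

n = 6, Σx = 83, Σy = 29.8, Σx² = 1156.1, Σy² = 150.5, Σxy = 413.71
nΣxy − ΣxΣy = 2482.26 − 2473.4 = 8.86
nΣx² − (Σx)² = 6936.6 − 6889 = 47.6; nΣy² − (Σy)² = 903 − 888.04 = 14.96
r = 8.86 / √(47.6 × 14.96) = 8.86 / 26.6851 ≈ 0.332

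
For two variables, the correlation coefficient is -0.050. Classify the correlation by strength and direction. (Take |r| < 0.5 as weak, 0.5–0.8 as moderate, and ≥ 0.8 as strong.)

weak negative

r = -0.050 < 0 so the relationship is negative.
|r| = 0.050, which falls in the weak range.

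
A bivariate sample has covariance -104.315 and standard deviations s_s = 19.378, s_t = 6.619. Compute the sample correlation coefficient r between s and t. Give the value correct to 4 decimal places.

-0.8133

r = Cov(s,t) / (s_s · s_t) = -104.315 / (19.378 × 6.619)
  = -104.315 / 128.2630 ≈ -0.8133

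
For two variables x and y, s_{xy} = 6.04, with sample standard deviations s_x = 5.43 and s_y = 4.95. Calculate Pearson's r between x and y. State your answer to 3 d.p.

0.225

r = Cov(x,y) / (s_x · s_y) = 6.04 / (5.43 × 4.95)
  = 6.04 / 26.8785 ≈ 0.225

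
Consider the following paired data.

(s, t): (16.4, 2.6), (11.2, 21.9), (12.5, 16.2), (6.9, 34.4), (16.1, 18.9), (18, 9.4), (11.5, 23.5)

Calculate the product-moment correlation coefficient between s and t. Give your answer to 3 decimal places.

-0.877

n = 7, Σs = 92.6, Σt = 126.9, Σs² = 1313.72, Σt² = 2929.99, Σst = 1471.52
nΣst − ΣsΣt = 10300.64 − 11750.94 = -1450.3
nΣs² − (Σs)² = 9196.04 − 8574.76 = 621.28; nΣt² − (Σt)² = 20509.93 − 16103.61 = 4406.32
r = -1450.3 / √(621.28 × 4406.32) = -1450.3 / 1654.5569 ≈ -0.877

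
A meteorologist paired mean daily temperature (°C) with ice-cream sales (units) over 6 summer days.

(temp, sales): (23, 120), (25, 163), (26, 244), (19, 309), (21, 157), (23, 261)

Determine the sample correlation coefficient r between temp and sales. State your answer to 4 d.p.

-0.3024

n = 6, Σx = 137, Σy = 1254, Σx² = 3161, Σy² = 288756, Σxy = 28350
nΣxy − ΣxΣy = 170100 − 171798 = -1698
nΣx² − (Σx)² = 18966 − 18769 = 197; nΣy² − (Σy)² = 1732536 − 1572516 = 160020
r = -1698 / √(197 × 160020) = -1698 / 5614.6184 ≈ -0.3024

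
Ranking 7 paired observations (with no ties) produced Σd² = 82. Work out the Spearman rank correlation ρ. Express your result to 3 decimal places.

-0.464

ρ = 1 − 6Σd² / [n(n²−1)] = 1 − 6×82 / (7×48)
  = 1 − 492/336 = 1 − 1.4643 ≈ -0.464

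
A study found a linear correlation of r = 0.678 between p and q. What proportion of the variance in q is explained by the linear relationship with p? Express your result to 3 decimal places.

r² = (0.678)² = 0.460

0.460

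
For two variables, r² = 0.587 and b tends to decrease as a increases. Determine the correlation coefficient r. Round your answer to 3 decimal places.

|r| = √0.587 = 0.766
The association is negative, so r = −0.766.

-0.766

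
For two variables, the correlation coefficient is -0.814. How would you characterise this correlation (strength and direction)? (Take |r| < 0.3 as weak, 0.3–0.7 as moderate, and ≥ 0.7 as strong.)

r = -0.814 < 0 so the relationship is negative.
|r| = 0.814, which falls in the strong range.

strong negative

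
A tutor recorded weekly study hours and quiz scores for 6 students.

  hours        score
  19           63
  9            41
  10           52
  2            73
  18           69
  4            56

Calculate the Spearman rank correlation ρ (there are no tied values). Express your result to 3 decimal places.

-0.086

Rank hours: 6, 3, 4, 1, 5, 2
Rank score: 4, 1, 2, 6, 5, 3
d = rank(hours) − rank(score): 2, 2, 2, -5, 0, -1; Σd² = 38
ρ = 1 − 6Σd² / [n(n²−1)] = 1 − 6×38 / (6×35) = 1 − 228/210 ≈ -0.086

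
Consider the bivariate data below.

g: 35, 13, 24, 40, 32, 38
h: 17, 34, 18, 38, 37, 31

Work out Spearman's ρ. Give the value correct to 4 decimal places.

0.2571

Rank g: 4, 1, 2, 6, 3, 5
Rank h: 1, 4, 2, 6, 5, 3
d = rank(g) − rank(h): 3, -3, 0, 0, -2, 2; Σd² = 26
ρ = 1 − 6Σd² / [n(n²−1)] = 1 − 6×26 / (6×35) = 1 − 156/210 ≈ 0.2571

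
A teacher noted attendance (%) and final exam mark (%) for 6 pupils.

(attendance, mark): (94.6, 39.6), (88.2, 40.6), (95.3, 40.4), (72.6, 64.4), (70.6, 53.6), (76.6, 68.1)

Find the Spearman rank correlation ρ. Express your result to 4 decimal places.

-0.7143

Rank attendance: 5, 4, 6, 2, 1, 3
Rank mark: 1, 3, 2, 5, 4, 6
d = rank(attendance) − rank(mark): 4, 1, 4, -3, -3, -3; Σd² = 60
ρ = 1 − 6Σd² / [n(n²−1)] = 1 − 6×60 / (6×35) = 1 − 360/210 ≈ -0.7143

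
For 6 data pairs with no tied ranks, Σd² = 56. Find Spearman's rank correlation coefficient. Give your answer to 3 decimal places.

-0.600

ρ = 1 − 6Σd² / [n(n²−1)] = 1 − 6×56 / (6×35)
  = 1 − 336/210 = 1 − 1.6000 ≈ -0.600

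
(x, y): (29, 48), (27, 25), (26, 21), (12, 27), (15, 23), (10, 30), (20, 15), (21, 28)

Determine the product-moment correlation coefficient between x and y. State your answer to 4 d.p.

n = 8, Σx = 160, Σy = 217, Σx² = 3556, Σy² = 6537, Σxy = 4470
nΣxy − ΣxΣy = 35760 − 34720 = 1040
nΣx² − (Σx)² = 28448 − 25600 = 2848; nΣy² − (Σy)² = 52296 − 47089 = 5207
r = 1040 / √(2848 × 5207) = 1040 / 3850.9137 ≈ 0.2701

0.2701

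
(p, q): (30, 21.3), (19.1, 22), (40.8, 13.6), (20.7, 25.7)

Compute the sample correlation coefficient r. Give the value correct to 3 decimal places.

n = 4, Σp = 110.6, Σq = 82.6, Σp² = 3357.94, Σq² = 1783.14, Σpq = 2146.07
nΣpq − ΣpΣq = 8584.28 − 9135.56 = -551.28
nΣp² − (Σp)² = 13431.76 − 12232.36 = 1199.4; nΣq² − (Σq)² = 7132.56 − 6822.76 = 309.8
r = -551.28 / √(1199.4 × 309.8) = -551.28 / 609.5688 ≈ -0.904

-0.904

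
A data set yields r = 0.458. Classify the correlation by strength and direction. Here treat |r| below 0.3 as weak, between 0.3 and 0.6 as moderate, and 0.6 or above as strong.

moderate positive

r = 0.458 > 0 so the relationship is positive.
|r| = 0.458, which falls in the moderate range.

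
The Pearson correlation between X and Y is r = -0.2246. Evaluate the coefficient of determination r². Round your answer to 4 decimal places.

0.0504

r² = (-0.2246)² = 0.0504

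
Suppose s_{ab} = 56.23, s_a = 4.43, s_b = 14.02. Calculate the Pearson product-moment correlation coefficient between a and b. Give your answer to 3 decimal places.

0.905

r = Cov(a,b) / (s_a · s_b) = 56.23 / (4.43 × 14.02)
  = 56.23 / 62.1086 ≈ 0.905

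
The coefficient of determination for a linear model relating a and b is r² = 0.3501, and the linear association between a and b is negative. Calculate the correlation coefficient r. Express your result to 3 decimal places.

|r| = √0.3501 = 0.592
The association is negative, so r = −0.592.

-0.592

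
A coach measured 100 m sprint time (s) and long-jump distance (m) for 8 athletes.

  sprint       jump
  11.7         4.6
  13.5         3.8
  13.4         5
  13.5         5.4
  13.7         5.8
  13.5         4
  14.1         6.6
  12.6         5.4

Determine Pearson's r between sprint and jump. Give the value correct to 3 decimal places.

0.332

n = 8, Σx = 106, Σy = 40.6, Σx² = 1408.46, Σy² = 212.12, Σxy = 539.58
nΣxy − ΣxΣy = 4316.64 − 4303.6 = 13.04
nΣx² − (Σx)² = 11267.68 − 11236 = 31.68; nΣy² − (Σy)² = 1696.96 − 1648.36 = 48.6
r = 13.04 / √(31.68 × 48.6) = 13.04 / 39.2383 ≈ 0.332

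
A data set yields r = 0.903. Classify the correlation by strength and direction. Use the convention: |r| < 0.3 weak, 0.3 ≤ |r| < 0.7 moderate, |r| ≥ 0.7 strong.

strong positive

r = 0.903 > 0 so the relationship is positive.
|r| = 0.903, which falls in the strong range.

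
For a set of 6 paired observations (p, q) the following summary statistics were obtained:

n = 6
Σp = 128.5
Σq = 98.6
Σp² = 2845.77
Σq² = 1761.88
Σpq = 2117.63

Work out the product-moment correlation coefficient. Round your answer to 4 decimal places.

0.0516

r = (nΣpq − ΣpΣq) / √[(nΣp² − (Σp)²)(nΣq² − (Σq)²)]
Numerator: 6×2117.63 − 128.5×98.6 = 35.68
Denominator: √[(17074.62 − 16512.25)(10571.28 − 9721.96)] = √[562.37 × 849.32] = 691.1093
r = 35.68 / 691.1093 ≈ 0.0516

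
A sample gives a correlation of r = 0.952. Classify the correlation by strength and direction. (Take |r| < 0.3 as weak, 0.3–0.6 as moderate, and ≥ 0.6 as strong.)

r = 0.952 > 0 so the relationship is positive.
|r| = 0.952, which falls in the strong range.

strong positive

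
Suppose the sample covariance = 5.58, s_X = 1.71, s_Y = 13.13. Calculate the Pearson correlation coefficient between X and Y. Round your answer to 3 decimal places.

0.249

r = Cov(X,Y) / (s_X · s_Y) = 5.58 / (1.71 × 13.13)
  = 5.58 / 22.4523 ≈ 0.249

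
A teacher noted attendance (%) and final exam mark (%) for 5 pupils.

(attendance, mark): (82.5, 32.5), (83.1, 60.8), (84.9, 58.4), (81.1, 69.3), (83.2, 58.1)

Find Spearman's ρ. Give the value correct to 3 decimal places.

Rank attendance: 2, 3, 5, 1, 4
Rank mark: 1, 4, 3, 5, 2
d = rank(attendance) − rank(mark): 1, -1, 2, -4, 2; Σd² = 26
ρ = 1 − 6Σd² / [n(n²−1)] = 1 − 6×26 / (5×24) = 1 − 156/120 ≈ -0.300

-0.300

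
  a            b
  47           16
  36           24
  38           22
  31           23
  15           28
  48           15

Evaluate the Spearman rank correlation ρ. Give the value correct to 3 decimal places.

Rank a: 5, 3, 4, 2, 1, 6
Rank b: 2, 5, 3, 4, 6, 1
d = rank(a) − rank(b): 3, -2, 1, -2, -5, 5; Σd² = 68
ρ = 1 − 6Σd² / [n(n²−1)] = 1 − 6×68 / (6×35) = 1 − 408/210 ≈ -0.943

-0.943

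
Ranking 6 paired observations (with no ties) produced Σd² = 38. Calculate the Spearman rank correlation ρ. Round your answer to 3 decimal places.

-0.086

ρ = 1 − 6Σd² / [n(n²−1)] = 1 − 6×38 / (6×35)
  = 1 − 228/210 = 1 − 1.0857 ≈ -0.086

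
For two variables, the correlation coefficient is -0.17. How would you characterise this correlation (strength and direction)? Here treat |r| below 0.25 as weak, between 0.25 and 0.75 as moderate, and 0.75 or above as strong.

r = -0.17 < 0 so the relationship is negative.
|r| = 0.17, which falls in the weak range.

weak negative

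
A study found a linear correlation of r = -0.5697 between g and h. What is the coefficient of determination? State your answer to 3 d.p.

0.325

r² = (-0.5697)² = 0.325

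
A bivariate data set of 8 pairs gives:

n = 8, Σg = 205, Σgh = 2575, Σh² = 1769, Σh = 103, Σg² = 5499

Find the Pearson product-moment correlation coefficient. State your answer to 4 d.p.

r = (nΣgh − ΣgΣh) / √[(nΣg² − (Σg)²)(nΣh² − (Σh)²)]
Numerator: 8×2575 − 205×103 = -515
Denominator: √[(43992 − 42025)(14152 − 10609)] = √[1967 × 3543] = 2639.9017
r = -515 / 2639.9017 ≈ -0.1951

-0.1951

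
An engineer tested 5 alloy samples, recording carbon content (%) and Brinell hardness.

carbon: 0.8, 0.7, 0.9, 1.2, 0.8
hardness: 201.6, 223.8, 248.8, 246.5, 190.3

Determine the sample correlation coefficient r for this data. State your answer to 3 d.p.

n = 5, Σx = 4.4, Σy = 1111, Σx² = 4.02, Σy² = 249606.78, Σxy = 989.9
nΣxy − ΣxΣy = 4949.5 − 4888.4 = 61.1
nΣx² − (Σx)² = 20.1 − 19.36 = 0.74; nΣy² − (Σy)² = 1248033.9 − 1234321 = 13712.9
r = 61.1 / √(0.74 × 13712.9) = 61.1 / 100.7350 ≈ 0.607

0.607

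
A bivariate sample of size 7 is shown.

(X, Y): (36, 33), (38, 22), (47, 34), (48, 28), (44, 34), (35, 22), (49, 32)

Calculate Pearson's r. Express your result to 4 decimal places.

n = 7, ΣX = 297, ΣY = 205, ΣX² = 12815, ΣY² = 6177, ΣXY = 8800
nΣXY − ΣXΣY = 61600 − 60885 = 715
nΣX² − (ΣX)² = 89705 − 88209 = 1496; nΣY² − (ΣY)² = 43239 − 42025 = 1214
r = 715 / √(1496 × 1214) = 715 / 1347.6439 ≈ 0.5306

0.5306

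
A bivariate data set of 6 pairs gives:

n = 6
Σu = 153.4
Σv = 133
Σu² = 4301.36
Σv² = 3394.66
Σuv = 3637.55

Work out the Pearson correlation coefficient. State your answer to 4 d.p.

0.5762

r = (nΣuv − ΣuΣv) / √[(nΣu² − (Σu)²)(nΣv² − (Σv)²)]
Numerator: 6×3637.55 − 153.4×133 = 1423.1
Denominator: √[(25808.16 − 23531.56)(20367.96 − 17689)] = √[2276.6 × 2678.96] = 2469.5992
r = 1423.1 / 2469.5992 ≈ 0.5762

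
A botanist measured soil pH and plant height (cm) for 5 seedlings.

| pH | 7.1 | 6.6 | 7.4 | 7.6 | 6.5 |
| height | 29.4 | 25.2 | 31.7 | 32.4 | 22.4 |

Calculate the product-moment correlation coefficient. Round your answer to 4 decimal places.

0.9799

n = 5, Σx = 35.2, Σy = 141.1, Σx² = 248.74, Σy² = 4055.81, Σxy = 1001.48
nΣxy − ΣxΣy = 5007.4 − 4966.72 = 40.68
nΣx² − (Σx)² = 1243.7 − 1239.04 = 4.66; nΣy² − (Σy)² = 20279.05 − 19909.21 = 369.84
r = 40.68 / √(4.66 × 369.84) = 40.68 / 41.5145 ≈ 0.9799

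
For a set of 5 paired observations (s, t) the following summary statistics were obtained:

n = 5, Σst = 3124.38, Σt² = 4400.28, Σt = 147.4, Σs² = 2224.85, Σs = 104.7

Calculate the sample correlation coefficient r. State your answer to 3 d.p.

0.896

r = (nΣst − ΣsΣt) / √[(nΣs² − (Σs)²)(nΣt² − (Σt)²)]
Numerator: 5×3124.38 − 104.7×147.4 = 189.12
Denominator: √[(11124.25 − 10962.09)(22001.4 − 21726.76)] = √[162.16 × 274.64] = 211.0346
r = 189.12 / 211.0346 ≈ 0.896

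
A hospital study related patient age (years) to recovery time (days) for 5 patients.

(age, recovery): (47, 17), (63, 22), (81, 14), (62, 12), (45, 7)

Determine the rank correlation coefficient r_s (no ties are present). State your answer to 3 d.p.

0.500

Rank age: 2, 4, 5, 3, 1
Rank recovery: 4, 5, 3, 2, 1
d = rank(age) − rank(recovery): -2, -1, 2, 1, 0; Σd² = 10
ρ = 1 − 6Σd² / [n(n²−1)] = 1 − 6×10 / (5×24) = 1 − 60/120 ≈ 0.500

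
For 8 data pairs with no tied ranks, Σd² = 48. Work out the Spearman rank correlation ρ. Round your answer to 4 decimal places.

0.4286

ρ = 1 − 6Σd² / [n(n²−1)] = 1 − 6×48 / (8×63)
  = 1 − 288/504 = 1 − 0.57143 ≈ 0.4286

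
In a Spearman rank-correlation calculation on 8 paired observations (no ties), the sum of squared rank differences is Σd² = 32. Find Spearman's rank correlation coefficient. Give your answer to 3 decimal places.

ρ = 1 − 6Σd² / [n(n²−1)] = 1 − 6×32 / (8×63)
  = 1 − 192/504 = 1 − 0.3810 ≈ 0.619

0.619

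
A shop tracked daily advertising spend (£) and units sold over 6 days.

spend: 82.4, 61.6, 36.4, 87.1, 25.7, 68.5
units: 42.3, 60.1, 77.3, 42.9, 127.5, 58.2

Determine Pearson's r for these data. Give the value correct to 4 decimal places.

n = 6, Σx = 361.7, Σy = 408.3, Σx² = 24848.43, Σy² = 32860.49, Σxy = 21001.44
nΣxy − ΣxΣy = 126008.64 − 147682.11 = -21673.47
nΣx² − (Σx)² = 149090.58 − 130826.89 = 18263.69; nΣy² − (Σy)² = 197162.94 − 166708.89 = 30454.05
r = -21673.47 / √(18263.69 × 30454.05) = -21673.47 / 23583.9634 ≈ -0.9190

-0.9190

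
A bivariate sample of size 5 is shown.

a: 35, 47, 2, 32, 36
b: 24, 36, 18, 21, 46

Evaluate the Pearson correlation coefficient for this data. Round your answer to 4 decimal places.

0.6182

n = 5, Σa = 152, Σb = 145, Σa² = 5758, Σb² = 4753, Σab = 4896
nΣab − ΣaΣb = 24480 − 22040 = 2440
nΣa² − (Σa)² = 28790 − 23104 = 5686; nΣb² − (Σb)² = 23765 − 21025 = 2740
r = 2440 / √(5686 × 2740) = 2440 / 3947.1053 ≈ 0.6182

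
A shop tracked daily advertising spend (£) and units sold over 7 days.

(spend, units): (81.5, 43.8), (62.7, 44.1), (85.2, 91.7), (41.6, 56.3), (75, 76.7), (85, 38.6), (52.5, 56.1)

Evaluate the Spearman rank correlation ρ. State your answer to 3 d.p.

Rank spend: 5, 3, 7, 1, 4, 6, 2
Rank units: 2, 3, 7, 5, 6, 1, 4
d = rank(spend) − rank(units): 3, 0, 0, -4, -2, 5, -2; Σd² = 58
ρ = 1 − 6Σd² / [n(n²−1)] = 1 − 6×58 / (7×48) = 1 − 348/336 ≈ -0.036

-0.036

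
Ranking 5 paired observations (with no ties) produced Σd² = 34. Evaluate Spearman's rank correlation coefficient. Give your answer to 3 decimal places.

ρ = 1 − 6Σd² / [n(n²−1)] = 1 − 6×34 / (5×24)
  = 1 − 204/120 = 1 − 1.7000 ≈ -0.700

-0.700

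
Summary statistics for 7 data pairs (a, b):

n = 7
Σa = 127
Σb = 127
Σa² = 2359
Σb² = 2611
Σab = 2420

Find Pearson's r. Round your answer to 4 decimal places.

r = (nΣab − ΣaΣb) / √[(nΣa² − (Σa)²)(nΣb² − (Σb)²)]
Numerator: 7×2420 − 127×127 = 811
Denominator: √[(16513 − 16129)(18277 − 16129)] = √[384 × 2148] = 908.2026
r = 811 / 908.2026 ≈ 0.8930

0.8930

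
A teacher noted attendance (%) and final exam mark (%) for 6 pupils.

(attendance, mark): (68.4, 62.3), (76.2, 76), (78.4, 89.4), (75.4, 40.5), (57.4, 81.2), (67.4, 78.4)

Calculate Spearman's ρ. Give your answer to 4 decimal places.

0.0286

Rank attendance: 3, 5, 6, 4, 1, 2
Rank mark: 2, 3, 6, 1, 5, 4
d = rank(attendance) − rank(mark): 1, 2, 0, 3, -4, -2; Σd² = 34
ρ = 1 − 6Σd² / [n(n²−1)] = 1 − 6×34 / (6×35) = 1 − 204/210 ≈ 0.0286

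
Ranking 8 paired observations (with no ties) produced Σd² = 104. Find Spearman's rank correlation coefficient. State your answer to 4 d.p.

ρ = 1 − 6Σd² / [n(n²−1)] = 1 − 6×104 / (8×63)
  = 1 − 624/504 = 1 − 1.23810 ≈ -0.2381

-0.2381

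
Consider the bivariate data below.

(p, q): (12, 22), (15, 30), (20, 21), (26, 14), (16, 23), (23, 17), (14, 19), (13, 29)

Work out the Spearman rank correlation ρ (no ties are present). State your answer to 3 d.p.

Rank p: 1, 4, 6, 8, 5, 7, 3, 2
Rank q: 5, 8, 4, 1, 6, 2, 3, 7
d = rank(p) − rank(q): -4, -4, 2, 7, -1, 5, 0, -5; Σd² = 136
ρ = 1 − 6Σd² / [n(n²−1)] = 1 − 6×136 / (8×63) = 1 − 816/504 ≈ -0.619

-0.619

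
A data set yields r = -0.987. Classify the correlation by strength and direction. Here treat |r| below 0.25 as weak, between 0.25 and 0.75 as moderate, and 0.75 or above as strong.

r = -0.987 < 0 so the relationship is negative.
|r| = 0.987, which falls in the strong range.

strong negative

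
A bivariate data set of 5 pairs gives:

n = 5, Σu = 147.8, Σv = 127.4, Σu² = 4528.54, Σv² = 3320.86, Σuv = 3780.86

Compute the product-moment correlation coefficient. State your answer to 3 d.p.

r = (nΣuv − ΣuΣv) / √[(nΣu² − (Σu)²)(nΣv² − (Σv)²)]
Numerator: 5×3780.86 − 147.8×127.4 = 74.58
Denominator: √[(22642.7 − 21844.84)(16604.3 − 16230.76)] = √[797.86 × 373.54] = 545.9236
r = 74.58 / 545.9236 ≈ 0.137

0.137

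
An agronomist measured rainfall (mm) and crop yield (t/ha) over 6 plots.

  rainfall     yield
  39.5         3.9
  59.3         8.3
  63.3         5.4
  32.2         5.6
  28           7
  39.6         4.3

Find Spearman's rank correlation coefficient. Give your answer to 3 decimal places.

Rank rainfall: 3, 5, 6, 2, 1, 4
Rank yield: 1, 6, 3, 4, 5, 2
d = rank(rainfall) − rank(yield): 2, -1, 3, -2, -4, 2; Σd² = 38
ρ = 1 − 6Σd² / [n(n²−1)] = 1 − 6×38 / (6×35) = 1 − 228/210 ≈ -0.086

-0.086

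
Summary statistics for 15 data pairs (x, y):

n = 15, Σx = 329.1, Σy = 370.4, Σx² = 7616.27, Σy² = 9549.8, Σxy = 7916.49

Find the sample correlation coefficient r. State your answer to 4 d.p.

-0.5258

r = (nΣxy − ΣxΣy) / √[(nΣx² − (Σx)²)(nΣy² − (Σy)²)]
Numerator: 15×7916.49 − 329.1×370.4 = -3151.29
Denominator: √[(114244.05 − 108306.81)(143247 − 137196.16)] = √[5937.24 × 6050.84] = 5993.7709
r = -3151.29 / 5993.7709 ≈ -0.5258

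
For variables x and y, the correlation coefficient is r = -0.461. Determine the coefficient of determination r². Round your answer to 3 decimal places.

0.213

r² = (-0.461)² = 0.213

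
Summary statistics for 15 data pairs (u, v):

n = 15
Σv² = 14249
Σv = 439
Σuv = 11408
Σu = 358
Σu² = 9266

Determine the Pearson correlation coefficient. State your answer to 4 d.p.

0.9254

r = (nΣuv − ΣuΣv) / √[(nΣu² − (Σu)²)(nΣv² − (Σv)²)]
Numerator: 15×11408 − 358×439 = 13958
Denominator: √[(138990 − 128164)(213735 − 192721)] = √[10826 × 21014] = 15083.0224
r = 13958 / 15083.0224 ≈ 0.9254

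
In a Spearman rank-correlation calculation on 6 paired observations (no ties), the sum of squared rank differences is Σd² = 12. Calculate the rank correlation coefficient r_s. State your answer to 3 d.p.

0.657

ρ = 1 − 6Σd² / [n(n²−1)] = 1 − 6×12 / (6×35)
  = 1 − 72/210 = 1 − 0.3429 ≈ 0.657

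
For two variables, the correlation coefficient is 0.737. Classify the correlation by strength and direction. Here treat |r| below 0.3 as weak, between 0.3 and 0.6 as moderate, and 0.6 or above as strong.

r = 0.737 > 0 so the relationship is positive.
|r| = 0.737, which falls in the strong range.

strong positive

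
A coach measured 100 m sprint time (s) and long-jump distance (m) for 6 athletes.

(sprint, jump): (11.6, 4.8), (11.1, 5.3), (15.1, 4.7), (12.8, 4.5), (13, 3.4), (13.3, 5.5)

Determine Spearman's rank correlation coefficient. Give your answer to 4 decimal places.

Rank sprint: 2, 1, 6, 3, 4, 5
Rank jump: 4, 5, 3, 2, 1, 6
d = rank(sprint) − rank(jump): -2, -4, 3, 1, 3, -1; Σd² = 40
ρ = 1 − 6Σd² / [n(n²−1)] = 1 − 6×40 / (6×35) = 1 − 240/210 ≈ -0.1429

-0.1429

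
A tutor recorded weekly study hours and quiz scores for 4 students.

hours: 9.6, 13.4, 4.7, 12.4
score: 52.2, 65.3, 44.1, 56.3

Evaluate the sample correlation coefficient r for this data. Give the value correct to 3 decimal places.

n = 4, Σx = 40.1, Σy = 217.9, Σx² = 447.57, Σy² = 12103.43, Σxy = 2281.53
nΣxy − ΣxΣy = 9126.12 − 8737.79 = 388.33
nΣx² − (Σx)² = 1790.28 − 1608.01 = 182.27; nΣy² − (Σy)² = 48413.72 − 47480.41 = 933.31
r = 388.33 / √(182.27 × 933.31) = 388.33 / 412.4493 ≈ 0.942

0.942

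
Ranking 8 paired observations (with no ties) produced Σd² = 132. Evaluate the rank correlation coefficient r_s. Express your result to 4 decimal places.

ρ = 1 − 6Σd² / [n(n²−1)] = 1 − 6×132 / (8×63)
  = 1 − 792/504 = 1 − 1.57143 ≈ -0.5714

-0.5714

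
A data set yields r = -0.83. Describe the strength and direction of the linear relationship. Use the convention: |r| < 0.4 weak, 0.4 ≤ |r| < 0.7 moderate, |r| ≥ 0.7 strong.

r = -0.83 < 0 so the relationship is negative.
|r| = 0.83, which falls in the strong range.

strong negative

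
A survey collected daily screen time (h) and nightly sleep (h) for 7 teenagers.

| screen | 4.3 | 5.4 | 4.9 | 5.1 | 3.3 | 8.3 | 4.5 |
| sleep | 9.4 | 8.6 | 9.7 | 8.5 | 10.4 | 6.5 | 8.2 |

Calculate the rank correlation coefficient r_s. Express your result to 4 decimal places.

Rank screen: 2, 6, 4, 5, 1, 7, 3
Rank sleep: 5, 4, 6, 3, 7, 1, 2
d = rank(screen) − rank(sleep): -3, 2, -2, 2, -6, 6, 1; Σd² = 94
ρ = 1 − 6Σd² / [n(n²−1)] = 1 − 6×94 / (7×48) = 1 − 564/336 ≈ -0.6786

-0.6786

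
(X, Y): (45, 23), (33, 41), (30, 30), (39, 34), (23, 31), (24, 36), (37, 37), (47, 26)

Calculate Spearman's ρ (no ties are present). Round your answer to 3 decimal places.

Rank X: 7, 4, 3, 6, 1, 2, 5, 8
Rank Y: 1, 8, 3, 5, 4, 6, 7, 2
d = rank(X) − rank(Y): 6, -4, 0, 1, -3, -4, -2, 6; Σd² = 118
ρ = 1 − 6Σd² / [n(n²−1)] = 1 − 6×118 / (8×63) = 1 − 708/504 ≈ -0.405

-0.405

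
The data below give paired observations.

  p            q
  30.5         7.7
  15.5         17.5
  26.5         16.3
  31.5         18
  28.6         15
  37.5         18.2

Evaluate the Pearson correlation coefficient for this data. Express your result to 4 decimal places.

n = 6, Σp = 170.1, Σq = 92.7, Σp² = 5089.21, Σq² = 1511.47, Σpq = 2616.55
nΣpq − ΣpΣq = 15699.3 − 15768.27 = -68.97
nΣp² − (Σp)² = 30535.26 − 28934.01 = 1601.25; nΣq² − (Σq)² = 9068.82 − 8593.29 = 475.53
r = -68.97 / √(1601.25 × 475.53) = -68.97 / 872.6067 ≈ -0.0790

-0.0790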